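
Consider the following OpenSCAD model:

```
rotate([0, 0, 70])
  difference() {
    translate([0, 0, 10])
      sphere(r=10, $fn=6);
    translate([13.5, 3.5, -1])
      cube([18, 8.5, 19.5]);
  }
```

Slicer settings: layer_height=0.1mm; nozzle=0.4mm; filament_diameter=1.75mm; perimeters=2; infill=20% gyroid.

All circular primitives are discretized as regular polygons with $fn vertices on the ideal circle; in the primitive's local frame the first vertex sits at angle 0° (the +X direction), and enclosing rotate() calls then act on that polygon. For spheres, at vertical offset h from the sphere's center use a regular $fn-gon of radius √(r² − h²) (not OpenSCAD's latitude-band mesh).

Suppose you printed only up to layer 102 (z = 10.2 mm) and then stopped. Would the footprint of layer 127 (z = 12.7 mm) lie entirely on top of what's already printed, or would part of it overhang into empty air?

entirely on top

Compare the two slices. At z = 10.2: the r=10 sphere contributes a regular 6-gon of circumradius √(10²−0.2²) = 9.998 (area = (6/2)·9.998²·sin(360°/6) = 259.70 mm²); the cube at (13.5, 3.5) is present — its section is the full 18×8.5 rectangle (area 153.00 mm²); Taking the first minus the rest: starting from the r=10 sphere (259.70 mm²), the 18×8.5 cube at (13.5, 3.5) misses the remaining region (no effect) — area = 259.70 mm²; (whole slice rotated 70° about Z — lengths, areas and connectivity unchanged). At z = 12.7: the r=10 sphere slices to a regular 6-gon of circumradius 9.629 (√(r²−h²) with h=2.7 from center) (area = (6/2)·9.629²·sin(360°/6) = 240.87 mm²); the cube at (13.5, 3.5) (footprint 18×8.5) is included at this height (area 153.00 mm²); Taking the first minus the rest: starting from the r=10 sphere (240.87 mm²), the 18×8.5 cube at (13.5, 3.5) misses the remaining region (no effect) — area = 240.87 mm²; (rotated 70° about Z; rotation is an isometry so areas/perimeters/island counts are preserved). Checking containment: the cross-section at z = 12.7 is a subset of the cross-section at z = 10.2.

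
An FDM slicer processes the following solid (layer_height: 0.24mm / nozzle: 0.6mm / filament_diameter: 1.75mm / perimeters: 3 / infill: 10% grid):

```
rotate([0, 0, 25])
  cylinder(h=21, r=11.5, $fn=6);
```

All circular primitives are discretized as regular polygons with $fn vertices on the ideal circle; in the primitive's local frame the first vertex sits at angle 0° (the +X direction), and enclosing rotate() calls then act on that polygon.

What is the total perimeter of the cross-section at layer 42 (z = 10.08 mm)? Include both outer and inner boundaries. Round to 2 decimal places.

69.00 mm

At z = 10.08 mm: the cylinder: section is a regular 6-gon, circumradius r=11.5 (perimeter = 2·6·11.500·sin(180°/6) = 69.00 mm); (whole slice rotated 25° about Z — lengths, areas and connectivity unchanged). Overall, the cross-section is a single solid region. Total boundary length (outer) = 69.00 mm.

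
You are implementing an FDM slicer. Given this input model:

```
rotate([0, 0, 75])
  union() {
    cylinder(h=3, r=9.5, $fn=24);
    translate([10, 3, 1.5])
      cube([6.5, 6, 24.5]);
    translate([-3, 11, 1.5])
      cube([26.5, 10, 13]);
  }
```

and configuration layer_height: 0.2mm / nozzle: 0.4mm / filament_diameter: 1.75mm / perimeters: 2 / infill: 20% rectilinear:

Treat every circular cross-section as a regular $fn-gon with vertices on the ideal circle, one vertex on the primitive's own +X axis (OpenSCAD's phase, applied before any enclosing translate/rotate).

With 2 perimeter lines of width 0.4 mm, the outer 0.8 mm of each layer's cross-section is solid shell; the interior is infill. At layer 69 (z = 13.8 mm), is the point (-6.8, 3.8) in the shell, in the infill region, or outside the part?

outside

At z = 13.8 mm: the cylinder does not reach this height (z outside [0, 3]); the cube at (10, 3) (footprint 6.5×6) is included at this height; the cube at (-3, 11) (footprint 26.5×10) is included at this height; Combining (union): the 2 present regions are separate (no shared area or edge), so areas and boundary lengths simply add and each stays a separate island — 2 connected regions; (rotated 75° about Z; rotation is an isometry so areas/perimeters/island counts are preserved). Overall, the cross-section has 2 separate islands. Undo the 75° rotation: the query point maps to (1.911, 7.552) in the un-rotated model frame. The nearest boundary edge runs (23.50, 11.00)→(-3.00, 11.00); distance from the point to it = 3.45 mm. The point is not inside any of the regions above, so it lies outside the cross-section (3.45 mm from the nearest boundary).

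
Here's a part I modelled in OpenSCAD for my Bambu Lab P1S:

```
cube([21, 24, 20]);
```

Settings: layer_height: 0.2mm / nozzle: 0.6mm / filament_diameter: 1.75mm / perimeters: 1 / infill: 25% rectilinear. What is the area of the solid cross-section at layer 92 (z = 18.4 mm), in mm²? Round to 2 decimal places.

504.00 mm²

At z = 18.4 mm: the cube is present — its section is the full 21×24 rectangle (area 504.00 mm²). Overall, the cross-section is a single solid region. Net area = 504.00 mm².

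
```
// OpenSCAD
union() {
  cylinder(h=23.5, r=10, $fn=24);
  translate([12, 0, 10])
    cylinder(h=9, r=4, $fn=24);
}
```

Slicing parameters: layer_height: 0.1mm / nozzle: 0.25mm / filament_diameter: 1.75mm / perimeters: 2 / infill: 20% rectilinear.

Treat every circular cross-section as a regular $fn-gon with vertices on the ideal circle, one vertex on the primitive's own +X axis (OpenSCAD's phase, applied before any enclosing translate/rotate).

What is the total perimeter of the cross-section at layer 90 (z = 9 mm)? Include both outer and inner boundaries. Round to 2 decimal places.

At z = 9 mm: the cylinder: section is a regular 24-gon, circumradius r=10 (perimeter = 2·24·10.000·sin(180°/24) = 62.65 mm); the cylinder at (12, 0) is not intersected at this z (z outside [10, 19]); Taking the union: only the r=10 cylinder is present, so the union is just that shape — boundary = 62.65 mm. Overall, the cross-section is a single solid region. Total boundary length (outer) = 62.65 mm.

62.65 mm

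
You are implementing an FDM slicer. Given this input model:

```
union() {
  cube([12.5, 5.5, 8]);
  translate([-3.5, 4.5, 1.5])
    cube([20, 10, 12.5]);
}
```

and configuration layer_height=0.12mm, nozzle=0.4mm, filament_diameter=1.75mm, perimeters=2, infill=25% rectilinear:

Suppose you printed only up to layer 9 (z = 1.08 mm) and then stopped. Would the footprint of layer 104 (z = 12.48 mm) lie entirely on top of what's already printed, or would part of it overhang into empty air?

Compare the two slices. At z = 1.08: the 12.5×5.5 cube contributes its full rectangle (area 68.75 mm²); the cube at (-3.5, 4.5) is not intersected at this z (z outside [1.5, 14]); Taking the union: only the 12.5×5.5 cube is present, so the union is just that shape — area = 68.75 mm². At z = 12.48: the cube is not intersected at this z (z outside [0, 8]); the cube at (-3.5, 4.5) (footprint 20×10) is included at this height (area 200.00 mm²); Taking the union: only the 20×10 cube at (-3.5, 4.5) is present, so the union is just that shape — area = 200.00 mm². Checking containment: at z = 12.48 the cross-section extends beyond the z = 1.08 cross-section by about 187.50 mm².

part overhangs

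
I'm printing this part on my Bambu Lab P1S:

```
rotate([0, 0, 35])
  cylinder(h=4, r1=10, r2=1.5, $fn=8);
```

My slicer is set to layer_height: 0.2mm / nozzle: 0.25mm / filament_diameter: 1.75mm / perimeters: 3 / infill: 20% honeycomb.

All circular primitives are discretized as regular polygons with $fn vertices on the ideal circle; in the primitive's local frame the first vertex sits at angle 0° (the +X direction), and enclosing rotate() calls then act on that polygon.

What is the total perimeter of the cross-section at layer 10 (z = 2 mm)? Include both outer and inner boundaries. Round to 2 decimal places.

At z = 2 mm: the cone contributes a regular 8-gon of circumradius 5.750 (interpolated between r1=10 and r2=1.5 at t=0.500) (perimeter = 2·8·5.750·sin(180°/8) = 35.21 mm); (whole slice rotated 35° about Z — lengths, areas and connectivity unchanged). Overall, the cross-section is a single solid region. Total boundary length (outer) = 35.21 mm.

35.21 mm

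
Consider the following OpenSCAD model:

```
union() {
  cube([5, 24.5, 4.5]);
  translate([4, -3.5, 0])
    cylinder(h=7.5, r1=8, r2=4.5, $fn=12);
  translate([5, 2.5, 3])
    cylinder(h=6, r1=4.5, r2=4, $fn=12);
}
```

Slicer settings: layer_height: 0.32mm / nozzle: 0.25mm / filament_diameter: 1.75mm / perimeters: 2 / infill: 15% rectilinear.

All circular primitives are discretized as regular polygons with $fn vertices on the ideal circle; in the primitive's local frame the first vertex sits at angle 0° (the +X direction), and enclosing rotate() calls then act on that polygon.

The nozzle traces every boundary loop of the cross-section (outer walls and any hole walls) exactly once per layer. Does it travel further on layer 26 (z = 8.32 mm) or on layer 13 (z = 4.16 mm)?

layer 13 (z = 4.16 mm)

Layer 26 (z = 8.32): the cube is absent (z outside [0, 4.5]); the cone at (4, -3.5) is not intersected at this z (z outside [0, 7.5]); the cone at (5, 2.5): at t=0.887 of its height the radius interpolates to r₁+(r₂−r₁)t = 4.057, giving a regular 12-gon of that circumradius (perimeter = 2·12·4.057·sin(180°/12) = 25.20 mm); Merging all regions: only the cone at (5, 2.5) is present, so the union is just that shape — boundary = 25.20 mm. So its perimeter = 25.20 mm. Layer 13 (z = 4.16): the cube (footprint 5×24.5) is included at this height (perimeter 59.00 mm); the cone at (4, -3.5) contributes a regular 12-gon of circumradius 6.059 (interpolated between r1=8 and r2=4.5 at t=0.555) (perimeter = 2·12·6.059·sin(180°/12) = 37.63 mm); the cone at (5, 2.5) (r1=4.5→r2=4) has section circumradius 4.403 here — a regular 12-gon (perimeter = 2·12·4.403·sin(180°/12) = 27.35 mm); Merging all regions: the regions partially overlap (shared area 49.26 mm²), so the edge portions inside another operand are dropped and the merged outline is re-measured after clipping — boundary = 83.38 mm. So its perimeter = 83.38 mm. Layer 13 is larger (83.38 vs 25.20 mm).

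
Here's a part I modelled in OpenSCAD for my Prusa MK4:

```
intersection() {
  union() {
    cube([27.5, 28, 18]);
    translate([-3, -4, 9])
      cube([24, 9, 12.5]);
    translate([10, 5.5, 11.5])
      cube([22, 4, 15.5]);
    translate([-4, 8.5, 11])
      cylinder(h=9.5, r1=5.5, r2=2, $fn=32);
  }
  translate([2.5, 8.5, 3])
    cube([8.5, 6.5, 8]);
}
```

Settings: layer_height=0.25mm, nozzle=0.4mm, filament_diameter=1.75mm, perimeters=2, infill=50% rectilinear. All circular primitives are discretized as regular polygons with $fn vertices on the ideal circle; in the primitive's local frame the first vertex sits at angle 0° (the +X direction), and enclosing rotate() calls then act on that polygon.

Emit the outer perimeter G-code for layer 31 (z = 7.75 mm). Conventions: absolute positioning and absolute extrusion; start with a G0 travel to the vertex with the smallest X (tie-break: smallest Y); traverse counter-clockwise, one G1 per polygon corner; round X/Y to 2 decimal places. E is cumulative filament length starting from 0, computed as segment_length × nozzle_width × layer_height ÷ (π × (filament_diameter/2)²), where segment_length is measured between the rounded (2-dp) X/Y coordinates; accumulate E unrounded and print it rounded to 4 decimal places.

At z = 7.75 mm: the cube (footprint 27.5×28) is included at this height; the cube at (-3, -4) is absent (z outside [9, 21.5]); the cube at (10, 5.5) does not reach this height (z outside [11.5, 27]); the cone at (-4, 8.5) is not intersected at this z (z outside [11, 20.5]); Combining (union): only the 27.5×28 cube is present, so the union is just that shape — 1 connected region; the 8.5×6.5 cube at (2.5, 8.5) contributes its full rectangle; Keeping only the common overlap: the 8.5×6.5 cube at (2.5, 8.5) lies inside the result so far, so the common part is the 8.5×6.5 cube at (2.5, 8.5) itself — 1 connected region. The outline is a single polygon with 4 vertices. Extrusion per mm of travel: 0.4 × 0.25 / (π × 0.875²) = 0.041575. Accumulating E over each segment gives final E = 1.2473.

G0 X2.50 Y8.50 Z7.75
G1 X11.00 Y8.50 E0.3534
G1 X11.00 Y15.00 E0.6236
G1 X2.50 Y15.00 E0.9770
G1 X2.50 Y8.50 E1.2473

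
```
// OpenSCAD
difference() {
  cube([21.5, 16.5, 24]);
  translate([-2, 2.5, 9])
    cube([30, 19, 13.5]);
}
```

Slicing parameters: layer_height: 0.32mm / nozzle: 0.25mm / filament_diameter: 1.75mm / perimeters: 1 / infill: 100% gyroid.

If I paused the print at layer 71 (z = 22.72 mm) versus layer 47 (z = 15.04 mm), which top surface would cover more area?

Layer 71 (z = 22.72): the cube (footprint 21.5×16.5) is included at this height (area 354.75 mm²); the cube at (-2, 2.5) is absent (z outside [9, 22.5]); Taking the first minus the rest: none of the subtracted shapes is present at this height, so the 21.5×16.5 cube is unchanged — area = 354.75 mm². So its area = 354.75 mm². Layer 47 (z = 15.04): the 21.5×16.5 cube contributes its full rectangle (area 354.75 mm²); the 30×19 cube at (-2, 2.5) contributes its full rectangle (area 570.00 mm²); Subtracting the remaining from the first: starting from the 21.5×16.5 cube (354.75 mm²), the 30×19 cube at (-2, 2.5) partially overlaps it — only the 301.00 mm² overlap (of its 570.00 mm²) is removed, clipping the outline — area = 53.75 mm². So its area = 53.75 mm². Layer 71 is larger (354.75 vs 53.75 mm²).

layer 71 (z = 22.72 mm)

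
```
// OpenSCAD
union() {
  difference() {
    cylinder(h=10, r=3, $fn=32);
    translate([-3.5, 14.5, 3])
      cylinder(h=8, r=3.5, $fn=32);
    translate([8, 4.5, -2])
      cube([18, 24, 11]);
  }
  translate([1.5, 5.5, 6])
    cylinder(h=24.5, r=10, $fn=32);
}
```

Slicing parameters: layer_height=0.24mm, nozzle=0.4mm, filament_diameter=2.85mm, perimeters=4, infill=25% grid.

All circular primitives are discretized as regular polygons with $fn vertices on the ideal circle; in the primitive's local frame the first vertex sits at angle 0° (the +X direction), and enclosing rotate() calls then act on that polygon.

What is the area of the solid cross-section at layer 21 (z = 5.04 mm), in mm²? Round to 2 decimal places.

28.09 mm²

At z = 5.04 mm: the cylinder: section is a regular 32-gon, circumradius r=3 (area = (32/2)·3.000²·sin(360°/32) = 28.09 mm²); the r=3.5 cylinder at (-3.5, 14.5) contributes a regular 32-gon of circumradius 3.5 (area = (32/2)·3.500²·sin(360°/32) = 38.24 mm²); the 18×24 cube at (8, 4.5) contributes its full rectangle (area 432.00 mm²); Subtracting the remaining from the first: starting from the r=3 cylinder (28.09 mm²), the r=3.5 cylinder at (-3.5, 14.5) misses the remaining region (no effect); the 18×24 cube at (8, 4.5) misses the remaining region (no effect) — area = 28.09 mm²; the cylinder at (1.5, 5.5) does not reach this height (z outside [6, 30.5]); Taking the union: only that combined region is present, so the union is just that shape — area = 28.09 mm². Overall, the cross-section is a single solid region. Net area = 28.09 mm².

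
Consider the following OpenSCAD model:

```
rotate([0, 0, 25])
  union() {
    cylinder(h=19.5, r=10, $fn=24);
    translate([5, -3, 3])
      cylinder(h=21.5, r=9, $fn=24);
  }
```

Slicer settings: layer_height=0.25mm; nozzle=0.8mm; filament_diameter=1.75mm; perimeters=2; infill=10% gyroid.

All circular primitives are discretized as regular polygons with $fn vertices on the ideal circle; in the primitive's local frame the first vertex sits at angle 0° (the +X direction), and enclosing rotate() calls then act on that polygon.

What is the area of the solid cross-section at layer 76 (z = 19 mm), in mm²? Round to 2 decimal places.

391.11 mm²

At z = 19 mm: the r=10 cylinder gives a regular 24-gon of circumradius 10 (constant along its height) (area = (24/2)·10.000²·sin(360°/24) = 310.58 mm²); the cylinder at (5, -3): section is a regular 24-gon, circumradius r=9 (area = (24/2)·9.000²·sin(360°/24) = 251.57 mm²); Merging all regions: the regions partially overlap — summed areas 562.15 mm² minus the doubly-counted overlap 171.05 mm² gives 391.11 mm² — area = 391.11 mm²; (whole slice rotated 25° about Z — lengths, areas and connectivity unchanged). Overall, the cross-section is a single solid region. Net area = 391.11 mm².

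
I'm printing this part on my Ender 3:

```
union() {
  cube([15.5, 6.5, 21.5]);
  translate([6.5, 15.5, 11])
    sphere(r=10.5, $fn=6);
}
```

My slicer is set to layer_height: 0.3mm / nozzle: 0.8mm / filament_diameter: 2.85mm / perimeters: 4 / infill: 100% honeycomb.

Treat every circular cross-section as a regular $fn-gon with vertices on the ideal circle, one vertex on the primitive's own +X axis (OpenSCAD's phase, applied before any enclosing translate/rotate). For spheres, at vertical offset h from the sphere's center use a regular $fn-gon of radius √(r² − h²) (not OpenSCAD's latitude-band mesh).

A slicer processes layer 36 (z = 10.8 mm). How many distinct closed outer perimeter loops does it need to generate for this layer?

1

At z = 10.8 mm: the 15.5×6.5 cube contributes its full rectangle; the sphere at (6.5, 15.5): section is a regular 6-gon, circumradius = √(r²−h²) = √(10.5²−0.2²) = 10.498; Combining (union): the regions partially overlap (shared area 0.97 mm²), so overlapping operands fuse into one piece — 1 connected region. The result has 1 disconnected region.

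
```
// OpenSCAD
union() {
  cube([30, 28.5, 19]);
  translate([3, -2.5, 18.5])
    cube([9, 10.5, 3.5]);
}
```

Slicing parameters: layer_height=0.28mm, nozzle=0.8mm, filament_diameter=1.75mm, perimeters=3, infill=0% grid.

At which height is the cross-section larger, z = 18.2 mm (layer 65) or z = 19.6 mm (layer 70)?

layer 65 (z = 18.2 mm)

Layer 65 (z = 18.2): the cube (footprint 30×28.5) is included at this height (area 855.00 mm²); the cube at (3, -2.5) is absent (z outside [18.5, 22]); Merging all regions: only the 30×28.5 cube is present, so the union is just that shape — area = 855.00 mm². So its area = 855.00 mm². Layer 70 (z = 19.6): the cube is absent (z outside [0, 19]); the cube at (3, -2.5) is present — its section is the full 9×10.5 rectangle (area 94.50 mm²); Merging all regions: only the 9×10.5 cube at (3, -2.5) is present, so the union is just that shape — area = 94.50 mm². So its area = 94.50 mm². Layer 65 is larger (855.00 vs 94.50 mm²).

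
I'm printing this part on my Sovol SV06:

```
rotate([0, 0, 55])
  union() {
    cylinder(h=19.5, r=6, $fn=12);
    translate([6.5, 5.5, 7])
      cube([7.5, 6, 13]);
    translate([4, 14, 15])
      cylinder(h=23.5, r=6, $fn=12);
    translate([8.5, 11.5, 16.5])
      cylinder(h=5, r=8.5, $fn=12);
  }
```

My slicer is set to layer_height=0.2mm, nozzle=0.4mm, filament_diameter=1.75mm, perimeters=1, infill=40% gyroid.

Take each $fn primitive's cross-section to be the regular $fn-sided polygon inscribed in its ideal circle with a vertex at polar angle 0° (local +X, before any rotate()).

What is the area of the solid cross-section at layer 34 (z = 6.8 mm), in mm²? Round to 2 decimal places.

At z = 6.8 mm: the r=6 cylinder gives a regular 12-gon of circumradius 6 (constant along its height) (area = (12/2)·6.000²·sin(360°/12) = 108.00 mm²); the cube at (6.5, 5.5) is not intersected at this z (z outside [7, 20]); the cylinder at (4, 14) is absent (z outside [15, 38.5]); the cylinder at (8.5, 11.5) is absent (z outside [16.5, 21.5]); Merging all regions: only the r=6 cylinder is present, so the union is just that shape — area = 108.00 mm²; (whole slice rotated 55° about Z — lengths, areas and connectivity unchanged). Overall, the cross-section is a single solid region. Net area = 108.00 mm².

108.00 mm²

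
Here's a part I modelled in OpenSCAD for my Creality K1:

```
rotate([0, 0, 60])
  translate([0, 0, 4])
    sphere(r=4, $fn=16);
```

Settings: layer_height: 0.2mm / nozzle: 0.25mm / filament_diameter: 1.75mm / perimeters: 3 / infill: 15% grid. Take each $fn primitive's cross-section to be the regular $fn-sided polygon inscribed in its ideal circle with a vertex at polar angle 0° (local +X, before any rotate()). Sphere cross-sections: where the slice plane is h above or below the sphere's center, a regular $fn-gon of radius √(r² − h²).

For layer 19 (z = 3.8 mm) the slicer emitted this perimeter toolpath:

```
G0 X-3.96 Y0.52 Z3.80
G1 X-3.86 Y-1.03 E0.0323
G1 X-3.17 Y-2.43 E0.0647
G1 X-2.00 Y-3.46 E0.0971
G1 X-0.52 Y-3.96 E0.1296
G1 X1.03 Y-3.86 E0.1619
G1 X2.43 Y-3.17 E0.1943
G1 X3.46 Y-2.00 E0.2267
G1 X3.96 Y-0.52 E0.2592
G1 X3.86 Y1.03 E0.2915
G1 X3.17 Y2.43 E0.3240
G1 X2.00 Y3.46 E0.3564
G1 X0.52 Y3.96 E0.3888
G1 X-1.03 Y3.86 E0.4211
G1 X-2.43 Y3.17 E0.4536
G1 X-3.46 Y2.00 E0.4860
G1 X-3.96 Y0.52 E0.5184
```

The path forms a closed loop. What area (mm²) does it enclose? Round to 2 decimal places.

48.86 mm²

Apply the shoelace formula to the sequence of (X, Y) vertices; enclosed area = 48.86 mm².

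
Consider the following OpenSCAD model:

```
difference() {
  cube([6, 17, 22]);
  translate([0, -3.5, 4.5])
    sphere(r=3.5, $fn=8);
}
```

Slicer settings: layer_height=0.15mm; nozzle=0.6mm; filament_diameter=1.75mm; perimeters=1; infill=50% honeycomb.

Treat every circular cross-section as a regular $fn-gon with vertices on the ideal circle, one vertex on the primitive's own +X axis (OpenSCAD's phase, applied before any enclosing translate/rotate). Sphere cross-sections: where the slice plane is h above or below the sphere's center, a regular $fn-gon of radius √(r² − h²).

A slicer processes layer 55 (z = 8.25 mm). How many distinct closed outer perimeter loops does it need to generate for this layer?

At z = 8.25 mm: the cube is present — its section is the full 6×17 rectangle; the sphere at (0, -3.5) does not reach this height (|z−center|=3.750 > r=3.5); After the difference (first − rest): none of the subtracted shapes is present at this height, so the 6×17 cube is unchanged — 1 connected region. The result has 1 disconnected region.

1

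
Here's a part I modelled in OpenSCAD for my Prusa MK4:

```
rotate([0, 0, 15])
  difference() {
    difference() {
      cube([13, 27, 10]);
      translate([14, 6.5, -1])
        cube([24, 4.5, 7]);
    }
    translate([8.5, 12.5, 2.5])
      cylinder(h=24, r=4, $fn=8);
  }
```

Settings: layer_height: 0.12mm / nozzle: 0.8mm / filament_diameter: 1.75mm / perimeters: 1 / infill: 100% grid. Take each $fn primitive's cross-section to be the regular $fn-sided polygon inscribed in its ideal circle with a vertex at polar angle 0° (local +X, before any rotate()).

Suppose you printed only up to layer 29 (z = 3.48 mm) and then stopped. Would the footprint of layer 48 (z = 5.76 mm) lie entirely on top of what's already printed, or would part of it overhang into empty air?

Compare the two slices. At z = 3.48: the cube is present — its section is the full 13×27 rectangle (area 351.00 mm²); the 24×4.5 cube at (14, 6.5) contributes its full rectangle (area 108.00 mm²); Subtracting the remaining from the first: starting from the 13×27 cube (351.00 mm²), the 24×4.5 cube at (14, 6.5) misses the remaining region (no effect) — area = 351.00 mm²; the r=4 cylinder at (8.5, 12.5) gives a regular 8-gon of circumradius 4 (constant along its height) (area = (8/2)·4.000²·sin(360°/8) = 45.25 mm²); After the difference (first − rest): starting from the result so far (351.00 mm²), the r=4 cylinder at (8.5, 12.5) lies wholly inside it (removes its full 45.25 mm² and its 24.49 mm outline becomes a hole wall) — area = 305.75 mm²; (whole slice rotated 15° about Z — lengths, areas and connectivity unchanged). At z = 5.76: the 13×27 cube contributes its full rectangle (area 351.00 mm²); the 24×4.5 cube at (14, 6.5) contributes its full rectangle (area 108.00 mm²); Taking the first minus the rest: starting from the 13×27 cube (351.00 mm²), the 24×4.5 cube at (14, 6.5) misses the remaining region (no effect) — area = 351.00 mm²; the r=4 cylinder at (8.5, 12.5) gives a regular 8-gon of circumradius 4 (constant along its height) (area = (8/2)·4.000²·sin(360°/8) = 45.25 mm²); After the difference (first − rest): starting from that combined region (351.00 mm²), the r=4 cylinder at (8.5, 12.5) lies wholly inside it (removes its full 45.25 mm² and its 24.49 mm outline becomes a hole wall) — area = 305.75 mm²; (whole slice rotated 15° about Z — lengths, areas and connectivity unchanged). Checking containment: the cross-section at z = 5.76 is a subset of the cross-section at z = 3.48.

entirely on top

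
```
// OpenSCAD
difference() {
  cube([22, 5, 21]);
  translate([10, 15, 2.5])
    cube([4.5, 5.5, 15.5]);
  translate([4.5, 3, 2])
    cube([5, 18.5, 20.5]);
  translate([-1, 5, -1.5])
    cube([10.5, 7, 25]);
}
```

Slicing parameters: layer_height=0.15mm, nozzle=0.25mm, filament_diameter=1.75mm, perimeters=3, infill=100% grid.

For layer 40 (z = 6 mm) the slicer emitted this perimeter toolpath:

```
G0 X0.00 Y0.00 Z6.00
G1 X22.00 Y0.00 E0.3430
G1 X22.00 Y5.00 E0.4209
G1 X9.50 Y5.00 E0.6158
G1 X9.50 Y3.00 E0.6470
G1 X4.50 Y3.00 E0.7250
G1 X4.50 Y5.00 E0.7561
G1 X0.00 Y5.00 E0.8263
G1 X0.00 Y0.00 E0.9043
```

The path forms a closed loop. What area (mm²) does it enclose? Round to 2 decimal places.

100.00 mm²

Apply the shoelace formula to the sequence of (X, Y) vertices; enclosed area = 100.00 mm².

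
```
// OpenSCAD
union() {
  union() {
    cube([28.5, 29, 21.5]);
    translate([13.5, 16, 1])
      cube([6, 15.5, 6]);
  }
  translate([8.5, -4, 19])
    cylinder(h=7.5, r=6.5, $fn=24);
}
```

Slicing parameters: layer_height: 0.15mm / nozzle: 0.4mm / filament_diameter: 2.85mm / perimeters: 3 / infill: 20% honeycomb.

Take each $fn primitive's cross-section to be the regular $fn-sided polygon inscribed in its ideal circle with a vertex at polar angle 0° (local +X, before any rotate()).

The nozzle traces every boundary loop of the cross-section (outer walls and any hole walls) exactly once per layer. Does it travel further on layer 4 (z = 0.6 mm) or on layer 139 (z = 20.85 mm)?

layer 139 (z = 20.85 mm)

Layer 4 (z = 0.6): the cube is present — its section is the full 28.5×29 rectangle (perimeter 115.00 mm); the cube at (13.5, 16) is not intersected at this z (z outside [1, 7]); Combining (union): only the 28.5×29 cube is present, so the union is just that shape — boundary = 115.00 mm; the cylinder at (8.5, -4) is absent (z outside [19, 26.5]); Merging all regions: only the result so far is present, so the union is just that shape — boundary = 115.00 mm. So its perimeter = 115.00 mm. Layer 139 (z = 20.85): the cube (footprint 28.5×29) is included at this height (perimeter 115.00 mm); the cube at (13.5, 16) does not reach this height (z outside [1, 7]); Combining (union): only the 28.5×29 cube is present, so the union is just that shape — boundary = 115.00 mm; the r=6.5 cylinder at (8.5, -4) gives a regular 24-gon of circumradius 6.5 (constant along its height) (perimeter = 2·24·6.500·sin(180°/24) = 40.72 mm); Combining (union): the regions partially overlap (shared area 17.43 mm²), so the edge portions inside another operand are dropped and the merged outline is re-measured after clipping — boundary = 133.93 mm. So its perimeter = 133.93 mm. Layer 139 is larger (133.93 vs 115.00 mm).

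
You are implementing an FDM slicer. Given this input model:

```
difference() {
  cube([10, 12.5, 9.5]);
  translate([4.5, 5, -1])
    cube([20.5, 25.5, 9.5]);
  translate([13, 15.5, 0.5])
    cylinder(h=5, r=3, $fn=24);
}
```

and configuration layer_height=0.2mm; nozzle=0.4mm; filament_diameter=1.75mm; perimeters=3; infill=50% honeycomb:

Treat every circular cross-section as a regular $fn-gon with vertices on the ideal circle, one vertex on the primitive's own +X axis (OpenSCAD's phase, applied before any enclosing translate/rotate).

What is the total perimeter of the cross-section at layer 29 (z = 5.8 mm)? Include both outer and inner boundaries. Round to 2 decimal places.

45.00 mm

At z = 5.8 mm: the cube is present — its section is the full 10×12.5 rectangle (perimeter 45.00 mm); the 20.5×25.5 cube at (4.5, 5) contributes its full rectangle (perimeter 92.00 mm); the cylinder at (13, 15.5) is absent (z outside [0.5, 5.5]); After the difference (first − rest): starting from the 10×12.5 cube, the 20.5×25.5 cube at (4.5, 5) partially overlaps it — only the 41.25 mm² overlap (of its 522.75 mm²) is removed, clipping the outline — boundary = 45.00 mm. Overall, the cross-section is a single solid region. Total boundary length (outer) = 45.00 mm.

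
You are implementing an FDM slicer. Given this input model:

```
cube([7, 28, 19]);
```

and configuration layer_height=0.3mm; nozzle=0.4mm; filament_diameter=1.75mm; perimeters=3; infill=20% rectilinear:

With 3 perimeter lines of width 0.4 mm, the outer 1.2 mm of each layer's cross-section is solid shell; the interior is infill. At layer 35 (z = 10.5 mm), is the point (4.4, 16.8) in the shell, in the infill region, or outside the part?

infill

At z = 10.5 mm: the cube (footprint 7×28) is included at this height. Overall, the cross-section is a single solid region. The nearest boundary edge runs (7.00, 0.00)→(7.00, 28.00); distance from the point to it = 2.60 mm. The point is inside the cross-section and 2.60 mm from the nearest boundary — more than the 1.2 mm shell width (3 × 0.4), so it's in the infill interior.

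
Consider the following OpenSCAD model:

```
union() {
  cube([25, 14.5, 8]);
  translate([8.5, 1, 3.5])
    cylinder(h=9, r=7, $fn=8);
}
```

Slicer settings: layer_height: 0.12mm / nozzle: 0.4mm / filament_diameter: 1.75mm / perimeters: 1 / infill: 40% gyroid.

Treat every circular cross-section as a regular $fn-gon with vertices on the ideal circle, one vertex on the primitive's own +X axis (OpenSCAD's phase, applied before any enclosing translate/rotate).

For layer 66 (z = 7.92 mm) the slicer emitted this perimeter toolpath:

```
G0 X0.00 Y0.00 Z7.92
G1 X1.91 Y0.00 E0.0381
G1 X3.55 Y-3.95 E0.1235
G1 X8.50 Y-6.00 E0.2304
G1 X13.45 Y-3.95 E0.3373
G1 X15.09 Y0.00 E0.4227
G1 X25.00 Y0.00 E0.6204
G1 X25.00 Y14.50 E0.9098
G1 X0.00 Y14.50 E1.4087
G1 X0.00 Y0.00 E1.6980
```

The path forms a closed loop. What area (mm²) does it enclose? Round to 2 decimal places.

418.23 mm²

Apply the shoelace formula to the sequence of (X, Y) vertices; enclosed area = 418.23 mm².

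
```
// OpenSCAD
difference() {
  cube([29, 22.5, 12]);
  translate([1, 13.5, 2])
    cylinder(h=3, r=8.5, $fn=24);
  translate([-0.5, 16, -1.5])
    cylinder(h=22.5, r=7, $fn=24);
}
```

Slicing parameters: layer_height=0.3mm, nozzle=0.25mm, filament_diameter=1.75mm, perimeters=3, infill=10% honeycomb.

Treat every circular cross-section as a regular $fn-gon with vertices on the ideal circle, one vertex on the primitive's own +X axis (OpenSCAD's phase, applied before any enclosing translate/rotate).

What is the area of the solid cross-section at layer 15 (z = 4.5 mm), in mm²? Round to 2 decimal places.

At z = 4.5 mm: the 29×22.5 cube contributes its full rectangle (area 652.50 mm²); the cylinder at (1, 13.5): section is a regular 24-gon, circumradius r=8.5 (area = (24/2)·8.500²·sin(360°/24) = 224.40 mm²); the r=7 cylinder at (-0.5, 16) gives a regular 24-gon of circumradius 7 (constant along its height) (area = (24/2)·7.000²·sin(360°/24) = 152.19 mm²); After the difference (first − rest): starting from the 29×22.5 cube (652.50 mm²), the r=8.5 cylinder at (1, 13.5) partially overlaps it — only the 129.07 mm² overlap (of its 224.40 mm²) is removed, clipping the outline; the r=7 cylinder at (-0.5, 16) partially overlaps it — only the 1.71 mm² overlap (of its 152.19 mm²) is removed, clipping the outline — area = 521.73 mm². Overall, the cross-section is a single solid region. Net area = 521.73 mm².

521.73 mm²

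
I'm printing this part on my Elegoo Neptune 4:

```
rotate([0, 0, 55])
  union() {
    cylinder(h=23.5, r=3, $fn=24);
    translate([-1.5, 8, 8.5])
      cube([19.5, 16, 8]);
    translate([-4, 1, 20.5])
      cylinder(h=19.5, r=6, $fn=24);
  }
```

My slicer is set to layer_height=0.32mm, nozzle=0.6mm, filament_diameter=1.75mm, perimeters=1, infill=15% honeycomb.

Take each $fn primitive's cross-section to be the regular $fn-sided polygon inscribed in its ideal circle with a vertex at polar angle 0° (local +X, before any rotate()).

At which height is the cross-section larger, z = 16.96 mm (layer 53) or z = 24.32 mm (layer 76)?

layer 76 (z = 24.32 mm)

Layer 53 (z = 16.96): the cylinder: section is a regular 24-gon, circumradius r=3 (area = (24/2)·3.000²·sin(360°/24) = 27.95 mm²); the cube at (-1.5, 8) is not intersected at this z (z outside [8.5, 16.5]); the cylinder at (-4, 1) is absent (z outside [20.5, 40]); Merging all regions: only the r=3 cylinder is present, so the union is just that shape — area = 27.95 mm²; (whole slice rotated 55° about Z — lengths, areas and connectivity unchanged). So its area = 27.95 mm². Layer 76 (z = 24.32): the cylinder is absent (z outside [0, 23.5]); the cube at (-1.5, 8) does not reach this height (z outside [8.5, 16.5]); the cylinder at (-4, 1): section is a regular 24-gon, circumradius r=6 (area = (24/2)·6.000²·sin(360°/24) = 111.81 mm²); Taking the union: only the r=6 cylinder at (-4, 1) is present, so the union is just that shape — area = 111.81 mm²; (rotated 55° about Z; rotation is an isometry so areas/perimeters/island counts are preserved). So its area = 111.81 mm². Layer 76 is larger (111.81 vs 27.95 mm²).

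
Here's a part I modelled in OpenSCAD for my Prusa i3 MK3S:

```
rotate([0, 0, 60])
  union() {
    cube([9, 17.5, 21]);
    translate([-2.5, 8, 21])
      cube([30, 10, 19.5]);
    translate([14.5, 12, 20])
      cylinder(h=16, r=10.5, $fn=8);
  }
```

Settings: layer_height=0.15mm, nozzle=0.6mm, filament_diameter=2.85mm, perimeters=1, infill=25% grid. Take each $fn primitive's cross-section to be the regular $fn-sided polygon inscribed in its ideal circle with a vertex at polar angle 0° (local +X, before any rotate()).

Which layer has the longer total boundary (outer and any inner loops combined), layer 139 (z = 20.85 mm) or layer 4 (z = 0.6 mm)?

layer 139 (z = 20.85 mm)

Layer 139 (z = 20.85): the cube (footprint 9×17.5) is included at this height (perimeter 53.00 mm); the cube at (-2.5, 8) is absent (z outside [21, 40.5]); the cylinder at (14.5, 12): section is a regular 8-gon, circumradius r=10.5 (perimeter = 2·8·10.500·sin(180°/8) = 64.29 mm); Combining (union): the regions partially overlap (shared area 47.71 mm²), so the edge portions inside another operand are dropped and the merged outline is re-measured after clipping — boundary = 84.77 mm; (rotated 60° about Z; rotation is an isometry so areas/perimeters/island counts are preserved). So its perimeter = 84.77 mm. Layer 4 (z = 0.6): the cube is present — its section is the full 9×17.5 rectangle (perimeter 53.00 mm); the cube at (-2.5, 8) does not reach this height (z outside [21, 40.5]); the cylinder at (14.5, 12) is not intersected at this z (z outside [20, 36]); Merging all regions: only the 9×17.5 cube is present, so the union is just that shape — boundary = 53.00 mm; (rotated 60° about Z; rotation is an isometry so areas/perimeters/island counts are preserved). So its perimeter = 53.00 mm. Layer 139 is larger (84.77 vs 53.00 mm).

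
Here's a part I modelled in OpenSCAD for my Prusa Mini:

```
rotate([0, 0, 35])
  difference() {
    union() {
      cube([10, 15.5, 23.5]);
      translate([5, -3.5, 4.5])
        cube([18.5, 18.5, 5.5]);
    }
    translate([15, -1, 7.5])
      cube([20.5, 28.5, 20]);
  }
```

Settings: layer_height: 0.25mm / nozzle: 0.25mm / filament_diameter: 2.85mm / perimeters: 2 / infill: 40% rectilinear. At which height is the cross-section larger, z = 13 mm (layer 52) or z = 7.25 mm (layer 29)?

Layer 52 (z = 13): the cube is present — its section is the full 10×15.5 rectangle (area 155.00 mm²); the cube at (5, -3.5) does not reach this height (z outside [4.5, 10]); Combining (union): only the 10×15.5 cube is present, so the union is just that shape — area = 155.00 mm²; the cube at (15, -1) is present — its section is the full 20.5×28.5 rectangle (area 584.25 mm²); After the difference (first − rest): starting from that combined region (155.00 mm²), the 20.5×28.5 cube at (15, -1) misses the remaining region (no effect) — area = 155.00 mm²; (whole slice rotated 35° about Z — lengths, areas and connectivity unchanged). So its area = 155.00 mm². Layer 29 (z = 7.25): the 10×15.5 cube contributes its full rectangle (area 155.00 mm²); the cube at (5, -3.5) is present — its section is the full 18.5×18.5 rectangle (area 342.25 mm²); Combining (union): the regions partially overlap — summed areas 497.25 mm² minus the doubly-counted overlap 75.00 mm² gives 422.25 mm² — area = 422.25 mm²; the cube at (15, -1) is absent (z outside [7.5, 27.5]); Taking the first minus the rest: none of the subtracted shapes is present at this height, so that combined region is unchanged — area = 422.25 mm²; (whole slice rotated 35° about Z — lengths, areas and connectivity unchanged). So its area = 422.25 mm². Layer 29 is larger (422.25 vs 155.00 mm²).

layer 29 (z = 7.25 mm)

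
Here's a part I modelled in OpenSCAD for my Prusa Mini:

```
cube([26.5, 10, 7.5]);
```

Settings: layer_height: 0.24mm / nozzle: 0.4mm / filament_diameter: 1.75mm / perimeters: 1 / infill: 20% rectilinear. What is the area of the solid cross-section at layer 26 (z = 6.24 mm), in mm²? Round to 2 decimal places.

At z = 6.24 mm: the cube (footprint 26.5×10) is included at this height (area 265.00 mm²). Overall, the cross-section is a single solid region. Net area = 265.00 mm².

265.00 mm²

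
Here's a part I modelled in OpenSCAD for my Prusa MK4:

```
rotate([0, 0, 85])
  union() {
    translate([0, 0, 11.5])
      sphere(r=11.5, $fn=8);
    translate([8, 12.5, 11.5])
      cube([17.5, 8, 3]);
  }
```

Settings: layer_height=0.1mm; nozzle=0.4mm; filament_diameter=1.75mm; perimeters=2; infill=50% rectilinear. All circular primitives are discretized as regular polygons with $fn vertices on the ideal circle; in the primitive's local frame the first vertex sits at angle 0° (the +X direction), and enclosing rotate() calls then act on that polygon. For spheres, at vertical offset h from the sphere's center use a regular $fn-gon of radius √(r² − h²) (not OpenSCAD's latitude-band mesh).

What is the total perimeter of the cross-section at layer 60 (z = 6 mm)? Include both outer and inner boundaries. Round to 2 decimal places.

61.84 mm

At z = 6 mm: the r=11.5 sphere slices to a regular 8-gon of circumradius 10.100 (√(r²−h²) with h=5.5 from center) (perimeter = 2·8·10.100·sin(180°/8) = 61.84 mm); the cube at (8, 12.5) is absent (z outside [11.5, 14.5]); Combining (union): only the r=11.5 sphere is present, so the union is just that shape — boundary = 61.84 mm; (whole slice rotated 85° about Z — lengths, areas and connectivity unchanged). Overall, the cross-section is a single solid region. Total boundary length (outer) = 61.84 mm.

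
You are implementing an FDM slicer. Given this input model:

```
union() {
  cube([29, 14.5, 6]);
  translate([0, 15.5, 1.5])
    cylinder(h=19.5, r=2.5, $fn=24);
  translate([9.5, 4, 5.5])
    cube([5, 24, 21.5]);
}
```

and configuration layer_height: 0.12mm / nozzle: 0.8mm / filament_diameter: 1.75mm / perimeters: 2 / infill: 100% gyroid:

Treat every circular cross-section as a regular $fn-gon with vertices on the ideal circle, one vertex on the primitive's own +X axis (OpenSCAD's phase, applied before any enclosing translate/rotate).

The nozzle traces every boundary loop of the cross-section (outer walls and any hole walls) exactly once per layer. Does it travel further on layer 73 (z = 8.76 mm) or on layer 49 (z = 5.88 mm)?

layer 49 (z = 5.88 mm)

Layer 73 (z = 8.76): the cube is not intersected at this z (z outside [0, 6]); the r=2.5 cylinder at (0, 15.5) contributes a regular 24-gon of circumradius 2.5 (perimeter = 2·24·2.500·sin(180°/24) = 15.66 mm); the 5×24 cube at (9.5, 4) contributes its full rectangle (perimeter 58.00 mm); Taking the union: the 2 present regions are separate (no shared area or edge), so areas and boundary lengths simply add and each stays a separate island — boundary = 73.66 mm. So its perimeter = 73.66 mm. Layer 49 (z = 5.88): the cube is present — its section is the full 29×14.5 rectangle (perimeter 87.00 mm); the r=2.5 cylinder at (0, 15.5) gives a regular 24-gon of circumradius 2.5 (constant along its height) (perimeter = 2·24·2.500·sin(180°/24) = 15.66 mm); the cube at (9.5, 4) is present — its section is the full 5×24 rectangle (perimeter 58.00 mm); Combining (union): the regions partially overlap (shared area 54.94 mm²), so the edge portions inside another operand are dropped and the merged outline is re-measured after clipping — boundary = 123.01 mm. So its perimeter = 123.01 mm. Layer 49 is larger (123.01 vs 73.66 mm).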